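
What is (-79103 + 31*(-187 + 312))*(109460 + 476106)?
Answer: -44050959048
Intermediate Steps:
(-79103 + 31*(-187 + 312))*(109460 + 476106) = (-79103 + 31*125)*585566 = (-79103 + 3875)*585566 = -75228*585566 = -44050959048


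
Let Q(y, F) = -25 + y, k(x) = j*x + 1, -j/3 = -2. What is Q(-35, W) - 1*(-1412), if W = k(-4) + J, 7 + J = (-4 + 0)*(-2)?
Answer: 1352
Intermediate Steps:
j = 6 (j = -3*(-2) = 6)
J = 1 (J = -7 + (-4 + 0)*(-2) = -7 - 4*(-2) = -7 + 8 = 1)
k(x) = 1 + 6*x (k(x) = 6*x + 1 = 1 + 6*x)
W = -22 (W = (1 + 6*(-4)) + 1 = (1 - 24) + 1 = -23 + 1 = -22)
Q(-35, W) - 1*(-1412) = (-25 - 35) - 1*(-1412) = -60 + 1412 = 1352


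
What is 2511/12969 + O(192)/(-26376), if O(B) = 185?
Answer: 7092319/38007816 ≈ 0.18660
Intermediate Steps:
2511/12969 + O(192)/(-26376) = 2511/12969 + 185/(-26376) = 2511*(1/12969) + 185*(-1/26376) = 279/1441 - 185/26376 = 7092319/38007816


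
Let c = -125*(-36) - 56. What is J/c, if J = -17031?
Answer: -17031/4444 ≈ -3.8324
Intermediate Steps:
c = 4444 (c = 4500 - 56 = 4444)
J/c = -17031/4444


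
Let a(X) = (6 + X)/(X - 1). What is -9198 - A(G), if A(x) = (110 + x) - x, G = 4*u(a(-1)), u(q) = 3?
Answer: -9308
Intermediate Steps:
a(X) = (6 + X)/(-1 + X)
G = 12 (G = 4*3 = 12)
A(x) = 110
-9198 - A(G) = -9198 - 1*110 = -9198 - 110 = -9308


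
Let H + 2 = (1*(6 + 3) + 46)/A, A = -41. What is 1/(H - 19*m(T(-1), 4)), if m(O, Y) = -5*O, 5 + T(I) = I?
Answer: -41/23507 ≈ -0.0017442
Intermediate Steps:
T(I) = -5 + I
H = -137/41 (H = -2 + (1*(6 + 3) + 46)/(-41) = -2 - (1*9 + 46)/41 = -2 - (9 + 46)/41 = -2 - 1/41*55 = -2 - 55/41 = -137/41 ≈ -3.3415)
1/(H - 19*m(T(-1), 4)) = 1/(-137/41 - (-95)*(-5 - 1)) = 1/(-137/41 - (-95)*(-6)) = 1/(-137/41 - 19*30) = 1/(-137/41 - 570) = 1/(-23507/41) = -41/23507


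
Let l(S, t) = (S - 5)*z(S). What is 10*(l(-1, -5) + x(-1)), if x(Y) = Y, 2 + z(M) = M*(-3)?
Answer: -70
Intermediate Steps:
z(M) = -2 - 3*M (z(M) = -2 + M*(-3) = -2 - 3*M)
l(S, t) = (-5 + S)*(-2 - 3*S) (l(S, t) = (S - 5)*(-2 - 3*S) = (-5 + S)*(-2 - 3*S))
10*(l(-1, -5) + x(-1)) = 10*(-(-5 - 1)*(2 + 3*(-1)) - 1) = 10*(-1*(-6)*(2 - 3) - 1) = 10*(-1*(-6)*(-1) - 1) = 10*(-6 - 1) = 10*(-7) = -70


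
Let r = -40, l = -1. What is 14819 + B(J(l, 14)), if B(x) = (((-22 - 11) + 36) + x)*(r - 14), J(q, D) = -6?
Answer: 14981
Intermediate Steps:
B(x) = -162 - 54*x (B(x) = (((-22 - 11) + 36) + x)*(-40 - 14) = ((-33 + 36) + x)*(-54) = (3 + x)*(-54) = -162 - 54*x)
14819 + B(J(l, 14)) = 14819 + (-162 - 54*(-6)) = 14819 + (-162 + 324) = 14819 + 162 = 14981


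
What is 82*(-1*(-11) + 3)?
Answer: 1148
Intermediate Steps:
82*(-1*(-11) + 3) = 82*(11 + 3) = 82*14 = 1148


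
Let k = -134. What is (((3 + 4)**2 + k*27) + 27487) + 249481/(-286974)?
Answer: 6863594651/286974 ≈ 23917.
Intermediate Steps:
(((3 + 4)**2 + k*27) + 27487) + 249481/(-286974) = (((3 + 4)**2 - 134*27) + 27487) + 249481/(-286974) = ((7**2 - 3618) + 27487) + 249481*(-1/286974) = ((49 - 3618) + 27487) - 249481/286974 = (-3569 + 27487) - 249481/286974 = 23918 - 249481/286974 = 6863594651/286974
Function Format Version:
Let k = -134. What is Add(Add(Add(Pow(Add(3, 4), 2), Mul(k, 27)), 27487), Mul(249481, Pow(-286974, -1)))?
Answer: Rational(6863594651, 286974) ≈ 23917.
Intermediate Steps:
Add(Add(Add(Pow(Add(3, 4), 2), Mul(k, 27)), 27487), Mul(249481, Pow(-286974, -1))) = Add(Add(Add(Pow(Add(3, 4), 2), Mul(-134, 27)), 27487), Mul(249481, Pow(-286974, -1))) = Add(Add(Add(Pow(7, 2), -3618), 27487), Mul(249481, Rational(-1, 286974))) = Add(Add(Add(49, -3618), 27487), Rational(-249481, 286974)) = Add(Add(-3569, 27487), Rational(-249481, 286974)) = Add(23918, Rational(-249481, 286974)) = Rational(6863594651, 286974)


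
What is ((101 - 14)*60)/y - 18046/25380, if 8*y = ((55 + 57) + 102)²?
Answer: 29179273/145287810 ≈ 0.20084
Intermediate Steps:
y = 11449/2 (y = ((55 + 57) + 102)²/8 = (112 + 102)²/8 = (⅛)*214² = (⅛)*45796 = 11449/2 ≈ 5724.5)
((101 - 14)*60)/y - 18046/25380 = ((101 - 14)*60)/(11449/2) - 18046/25380 = (87*60)*(2/11449) - 18046*1/25380 = 5220*(2/11449) - 9023/12690 = 10440/11449 - 9023/12690 = 29179273/145287810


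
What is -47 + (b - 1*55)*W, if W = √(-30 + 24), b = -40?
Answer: -47 - 95*I*√6 ≈ -47.0 - 232.7*I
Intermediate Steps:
W = I*√6 (W = √(-6) = I*√6 ≈ 2.4495*I)
-47 + (b - 1*55)*W = -47 + (-40 - 1*55)*(I*√6) = -47 + (-40 - 55)*(I*√6) = -47 - 95*I*√6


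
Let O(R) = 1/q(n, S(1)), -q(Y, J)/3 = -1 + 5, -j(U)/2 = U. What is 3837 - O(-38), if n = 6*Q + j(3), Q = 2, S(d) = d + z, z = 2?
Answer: 46045/12 ≈ 3837.1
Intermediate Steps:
S(d) = 2 + d (S(d) = d + 2 = 2 + d)
j(U) = -2*U
n = 6 (n = 6*2 - 2*3 = 12 - 6 = 6)
q(Y, J) = -12 (q(Y, J) = -3*(-1 + 5) = -3*4 = -12)
O(R) = -1/12 (O(R) = 1/(-12) = -1/12)
3837 - O(-38) = 3837 - 1*(-1/12) = 3837 + 1/12 = 46045/12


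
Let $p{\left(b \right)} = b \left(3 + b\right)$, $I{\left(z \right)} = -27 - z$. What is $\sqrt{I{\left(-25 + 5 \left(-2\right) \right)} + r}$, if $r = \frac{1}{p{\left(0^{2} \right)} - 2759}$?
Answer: $\frac{\sqrt{60893889}}{2759} \approx 2.8284$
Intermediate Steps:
$r = - \frac{1}{2759}$ ($r = \frac{1}{0^{2} \left(3 + 0^{2}\right) - 2759} = \frac{1}{0 \left(3 + 0\right) - 2759} = \frac{1}{0 \cdot 3 - 2759} = \frac{1}{0 - 2759} = \frac{1}{-2759} = - \frac{1}{2759} \approx -0.00036245$)
$\sqrt{I{\left(-25 + 5 \left(-2\right) \right)} + r} = \sqrt{\left(-27 - \left(-25 + 5 \left(-2\right)\right)\right) - \frac{1}{2759}} = \sqrt{\left(-27 - \left(-25 - 10\right)\right) - \frac{1}{2759}} = \sqrt{\left(-27 - -35\right) - \frac{1}{2759}} = \sqrt{\left(-27 + 35\right) - \frac{1}{2759}} = \sqrt{8 - \frac{1}{2759}} = \sqrt{\frac{22071}{2759}} = \frac{\sqrt{60893889}}{2759}$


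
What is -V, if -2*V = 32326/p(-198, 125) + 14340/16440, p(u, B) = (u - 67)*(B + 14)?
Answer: -53759/20185580 ≈ -0.0026632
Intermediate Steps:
p(u, B) = (-67 + u)*(14 + B)
V = 53759/20185580 (V = -(32326/(-938 - 67*125 + 14*(-198) + 125*(-198)) + 14340/16440)/2 = -(32326/(-938 - 8375 - 2772 - 24750) + 14340*(1/16440))/2 = -(32326/(-36835) + 239/274)/2 = -(32326*(-1/36835) + 239/274)/2 = -(-32326/36835 + 239/274)/2 = -1/2*(-53759/10092790) = 53759/20185580 ≈ 0.0026632)
-V = -1*53759/20185580 = -53759/20185580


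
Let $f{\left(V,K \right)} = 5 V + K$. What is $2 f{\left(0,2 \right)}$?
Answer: $4$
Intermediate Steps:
$f{\left(V,K \right)} = K + 5 V$
$2 f{\left(0,2 \right)} = 2 \left(2 + 5 \cdot 0\right) = 2 \left(2 + 0\right) = 2 \cdot 2 = 4$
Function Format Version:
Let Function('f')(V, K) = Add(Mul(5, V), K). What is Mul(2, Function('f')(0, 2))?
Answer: 4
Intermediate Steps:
Function('f')(V, K) = Add(K, Mul(5, V))
Mul(2, Function('f')(0, 2)) = Mul(2, Add(2, Mul(5, 0))) = Mul(2, Add(2, 0)) = Mul(2, 2) = 4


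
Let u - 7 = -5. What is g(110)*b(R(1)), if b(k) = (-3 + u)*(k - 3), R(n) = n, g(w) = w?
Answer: 220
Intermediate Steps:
u = 2 (u = 7 - 5 = 2)
b(k) = 3 - k (b(k) = (-3 + 2)*(k - 3) = -(-3 + k) = 3 - k)
g(110)*b(R(1)) = 110*(3 - 1*1) = 110*(3 - 1) = 110*2 = 220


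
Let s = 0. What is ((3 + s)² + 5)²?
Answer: 196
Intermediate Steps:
((3 + s)² + 5)² = ((3 + 0)² + 5)² = (3² + 5)² = (9 + 5)² = 14² = 196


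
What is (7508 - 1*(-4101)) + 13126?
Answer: 24735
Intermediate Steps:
(7508 - 1*(-4101)) + 13126 = (7508 + 4101) + 13126 = 11609 + 13126 = 24735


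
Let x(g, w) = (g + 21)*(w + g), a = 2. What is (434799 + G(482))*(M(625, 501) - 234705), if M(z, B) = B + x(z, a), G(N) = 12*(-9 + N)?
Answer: 75249868050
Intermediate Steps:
x(g, w) = (21 + g)*(g + w)
G(N) = -108 + 12*N
M(z, B) = 42 + B + z² + 23*z (M(z, B) = B + (z² + 21*z + 21*2 + z*2) = B + (z² + 21*z + 42 + 2*z) = B + (42 + z² + 23*z) = 42 + B + z² + 23*z)
(434799 + G(482))*(M(625, 501) - 234705) = (434799 + (-108 + 12*482))*((42 + 501 + 625² + 23*625) - 234705) = (434799 + (-108 + 5784))*((42 + 501 + 390625 + 14375) - 234705) = (434799 + 5676)*(405543 - 234705) = 440475*170838 = 75249868050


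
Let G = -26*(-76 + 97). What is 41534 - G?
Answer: 42080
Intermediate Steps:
G = -546 (G = -26*21 = -546)
41534 - G = 41534 - 1*(-546) = 41534 + 546 = 42080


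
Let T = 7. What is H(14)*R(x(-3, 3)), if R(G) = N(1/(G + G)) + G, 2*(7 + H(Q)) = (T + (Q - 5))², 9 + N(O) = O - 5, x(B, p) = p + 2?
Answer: -10769/10 ≈ -1076.9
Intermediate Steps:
x(B, p) = 2 + p
N(O) = -14 + O (N(O) = -9 + (O - 5) = -9 + (-5 + O) = -14 + O)
H(Q) = -7 + (2 + Q)²/2 (H(Q) = -7 + (7 + (Q - 5))²/2 = -7 + (7 + (-5 + Q))²/2 = -7 + (2 + Q)²/2)
R(G) = -14 + G + 1/(2*G) (R(G) = (-14 + 1/(G + G)) + G = (-14 + 1/(2*G)) + G = -14 + G + 1/(2*G))
H(14)*R(x(-3, 3)) = (-7 + (2 + 14)²/2)*(-14 + (2 + 3) + 1/(2*(2 + 3))) = (-7 + (½)*16²)*(-14 + 5 + (½)/5) = (-7 + (½)*256)*(-14 + 5 + (½)*(⅕)) = (-7 + 128)*(-14 + 5 + ⅒) = 121*(-89/10) = -10769/10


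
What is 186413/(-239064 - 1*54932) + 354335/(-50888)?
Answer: -28414814351/3740217112 ≈ -7.5971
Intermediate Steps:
186413/(-239064 - 1*54932) + 354335/(-50888) = 186413/(-239064 - 54932) + 354335*(-1/50888) = 186413/(-293996) - 354335/50888 = 186413*(-1/293996) - 354335/50888 = -186413/293996 - 354335/50888 = -28414814351/3740217112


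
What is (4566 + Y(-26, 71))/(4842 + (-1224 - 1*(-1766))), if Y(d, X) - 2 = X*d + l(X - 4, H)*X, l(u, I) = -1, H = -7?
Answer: 2651/5384 ≈ 0.49238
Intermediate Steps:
Y(d, X) = 2 - X + X*d (Y(d, X) = 2 + (X*d - X) = 2 + (-X + X*d) = 2 - X + X*d)
(4566 + Y(-26, 71))/(4842 + (-1224 - 1*(-1766))) = (4566 + (2 - 1*71 + 71*(-26)))/(4842 + (-1224 - 1*(-1766))) = (4566 + (2 - 71 - 1846))/(4842 + (-1224 + 1766)) = (4566 - 1915)/(4842 + 542) = 2651/5384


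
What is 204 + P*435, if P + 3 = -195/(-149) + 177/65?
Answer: 1264539/1937 ≈ 652.83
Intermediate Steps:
P = 9993/9685 (P = -3 + (-195/(-149) + 177/65) = -3 + (-195*(-1/149) + 177*(1/65)) = -3 + (195/149 + 177/65) = -3 + 39048/9685 = 9993/9685 ≈ 1.0318)
204 + P*435 = 204 + (9993/9685)*435 = 204 + 869391/1937 = 1264539/1937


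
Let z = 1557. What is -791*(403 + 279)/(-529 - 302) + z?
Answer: 1833329/831 ≈ 2206.2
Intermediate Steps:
-791*(403 + 279)/(-529 - 302) + z = -791*(403 + 279)/(-529 - 302) + 1557 = -539462/(-831) + 1557 = -539462*(-1)/831 + 1557 = -791*(-682/831) + 1557 = 539462/831 + 1557 = 1833329/831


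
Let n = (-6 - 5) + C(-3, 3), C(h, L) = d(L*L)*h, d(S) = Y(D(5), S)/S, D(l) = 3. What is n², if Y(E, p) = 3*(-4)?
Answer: 49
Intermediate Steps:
Y(E, p) = -12
d(S) = -12/S
C(h, L) = -12*h/L² (C(h, L) = (-12/L²)*h = -12*h/L²)
n = -7 (n = (-6 - 5) - 12*(-3)/3² = -11 - 12*(-3)*⅑ = -11 + 4 = -7)
n² = (-7)² = 49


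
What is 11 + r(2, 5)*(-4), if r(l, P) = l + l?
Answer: -5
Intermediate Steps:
r(l, P) = 2*l
11 + r(2, 5)*(-4) = 11 + (2*2)*(-4) = 11 + 4*(-4) = 11 - 16 = -5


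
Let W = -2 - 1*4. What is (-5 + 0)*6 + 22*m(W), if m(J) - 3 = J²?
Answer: 828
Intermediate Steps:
W = -6 (W = -2 - 4 = -6)
m(J) = 3 + J²
(-5 + 0)*6 + 22*m(W) = (-5 + 0)*6 + 22*(3 + (-6)²) = -5*6 + 22*(3 + 36) = -30 + 22*39 = -30 + 858 = 828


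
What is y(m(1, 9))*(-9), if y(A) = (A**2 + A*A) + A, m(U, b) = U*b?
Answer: -1539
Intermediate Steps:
y(A) = A + 2*A**2 (y(A) = (A**2 + A**2) + A = 2*A**2 + A = A + 2*A**2)
y(m(1, 9))*(-9) = ((1*9)*(1 + 2*(1*9)))*(-9) = (9*(1 + 2*9))*(-9) = (9*(1 + 18))*(-9) = (9*19)*(-9) = 171*(-9) = -1539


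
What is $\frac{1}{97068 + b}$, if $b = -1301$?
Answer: $\frac{1}{95767} \approx 1.0442 \cdot 10^{-5}$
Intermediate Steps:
$\frac{1}{97068 + b} = \frac{1}{97068 - 1301} = \frac{1}{95767}$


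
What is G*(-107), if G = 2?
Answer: -214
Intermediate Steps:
G*(-107) = 2*(-107) = -214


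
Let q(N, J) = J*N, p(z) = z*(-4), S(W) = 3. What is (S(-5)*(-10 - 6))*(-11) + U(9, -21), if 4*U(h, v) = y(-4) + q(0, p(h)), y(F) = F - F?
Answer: 528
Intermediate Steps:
p(z) = -4*z
y(F) = 0
U(h, v) = 0 (U(h, v) = (0 - 4*h*0)/4 = (0 + 0)/4 = (¼)*0 = 0)
(S(-5)*(-10 - 6))*(-11) + U(9, -21) = (3*(-10 - 6))*(-11) + 0 = (3*(-16))*(-11) + 0 = -48*(-11) + 0 = 528 + 0 = 528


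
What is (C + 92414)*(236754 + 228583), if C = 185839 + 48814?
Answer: 152196376579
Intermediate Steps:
C = 234653
(C + 92414)*(236754 + 228583) = (234653 + 92414)*(236754 + 228583) = 327067*465337 = 152196376579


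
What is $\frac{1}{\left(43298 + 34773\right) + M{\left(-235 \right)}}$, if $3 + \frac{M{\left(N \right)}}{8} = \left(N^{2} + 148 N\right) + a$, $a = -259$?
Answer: $\frac{1}{239535} \approx 4.1748 \cdot 10^{-6}$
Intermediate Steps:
$M{\left(N \right)} = -2096 + 8 N^{2} + 1184 N$ ($M{\left(N \right)} = -24 + 8 \left(\left(N^{2} + 148 N\right) - 259\right) = -24 + 8 \left(-259 + N^{2} + 148 N\right) = -24 + \left(-2072 + 8 N^{2} + 1184 N\right) = -2096 + 8 N^{2} + 1184 N$)
$\frac{1}{\left(43298 + 34773\right) + M{\left(-235 \right)}} = \frac{1}{\left(43298 + 34773\right) + \left(-2096 + 8 \left(-235\right)^{2} + 1184 \left(-235\right)\right)} = \frac{1}{78071 - -161464} = \frac{1}{78071 + 161464} = \frac{1}{239535}$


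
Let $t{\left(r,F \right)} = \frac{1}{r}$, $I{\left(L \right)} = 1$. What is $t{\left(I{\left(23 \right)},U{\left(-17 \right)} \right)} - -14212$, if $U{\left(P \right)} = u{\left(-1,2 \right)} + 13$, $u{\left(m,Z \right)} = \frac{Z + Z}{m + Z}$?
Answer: $14213$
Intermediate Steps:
$u{\left(m,Z \right)} = \frac{2 Z}{Z + m}$
$U{\left(P \right)} = 17$ ($U{\left(P \right)} = 2 \cdot 2 \frac{1}{2 - 1} + 13 = 2 \cdot 2 \cdot 1^{-1} + 13 = 2 \cdot 2 \cdot 1 + 13 = 4 + 13 = 17$)
$t{\left(I{\left(23 \right)},U{\left(-17 \right)} \right)} - -14212 = 1^{-1} - -14212 = 1 + 14212 = 14213$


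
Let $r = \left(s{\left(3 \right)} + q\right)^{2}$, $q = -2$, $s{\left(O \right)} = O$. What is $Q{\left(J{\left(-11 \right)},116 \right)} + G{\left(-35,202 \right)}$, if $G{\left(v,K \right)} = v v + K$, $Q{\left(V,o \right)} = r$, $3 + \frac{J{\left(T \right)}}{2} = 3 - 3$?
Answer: $1428$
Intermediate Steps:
$J{\left(T \right)} = -6$ ($J{\left(T \right)} = -6 + 2 \left(3 - 3\right) = -6 + 2 \cdot 0 = -6 + 0 = -6$)
$r = 1$ ($r = \left(3 - 2\right)^{2} = 1^{2} = 1$)
$Q{\left(V,o \right)} = 1$
$G{\left(v,K \right)} = K + v^{2}$ ($G{\left(v,K \right)} = v^{2} + K = K + v^{2}$)
$Q{\left(J{\left(-11 \right)},116 \right)} + G{\left(-35,202 \right)} = 1 + \left(202 + \left(-35\right)^{2}\right) = 1 + \left(202 + 1225\right) = 1 + 1427 = 1428$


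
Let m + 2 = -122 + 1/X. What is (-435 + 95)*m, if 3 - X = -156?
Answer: 6703100/159 ≈ 42158.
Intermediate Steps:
X = 159 (X = 3 - 1*(-156) = 3 + 156 = 159)
m = -19715/159 (m = -2 + (-122 + 1/159) = -2 - 19397/159 = -19715/159 ≈ -123.99)
(-435 + 95)*m = (-435 + 95)*(-19715/159) = -340*(-19715/159) = 6703100/159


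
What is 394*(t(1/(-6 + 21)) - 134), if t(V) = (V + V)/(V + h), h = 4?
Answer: -3219768/61 ≈ -52783.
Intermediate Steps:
t(V) = 2*V/(4 + V) (t(V) = (V + V)/(V + 4) = (2*V)/(4 + V) = 2*V/(4 + V))
394*(t(1/(-6 + 21)) - 134) = 394*(2/((-6 + 21)*(4 + 1/(-6 + 21))) - 134) = 394*(2/(15*(4 + 1/15)) - 134) = 394*(2*(1/15)/(4 + 1/15) - 134) = 394*(2*(1/15)/(61/15) - 134) = 394*(2*(1/15)*(15/61) - 134) = 394*(2/61 - 134) = 394*(-8172/61) = -3219768/61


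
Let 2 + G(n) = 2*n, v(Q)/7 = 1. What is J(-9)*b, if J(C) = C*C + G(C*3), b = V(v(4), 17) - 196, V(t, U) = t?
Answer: -4725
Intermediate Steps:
v(Q) = 7 (v(Q) = 7*1 = 7)
G(n) = -2 + 2*n
b = -189 (b = 7 - 196 = -189)
J(C) = -2 + C² + 6*C (J(C) = C*C + (-2 + 2*(C*3)) = C² + (-2 + 2*(3*C)) = C² + (-2 + 6*C) = -2 + C² + 6*C)
J(-9)*b = (-2 + (-9)² + 6*(-9))*(-189) = (-2 + 81 - 54)*(-189) = 25*(-189) = -4725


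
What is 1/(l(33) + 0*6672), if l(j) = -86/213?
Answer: -213/86 ≈ -2.4767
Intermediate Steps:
l(j) = -86/213 (l(j) = -86*1/213 = -86/213)
1/(l(33) + 0*6672) = 1/(-86/213 + 0*6672) = 1/(-86/213 + 0) = 1/(-86/213) = -213/86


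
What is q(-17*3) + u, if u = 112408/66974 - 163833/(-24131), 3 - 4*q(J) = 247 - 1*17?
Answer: -156062841339/3232299188 ≈ -48.282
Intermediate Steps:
q(J) = -227/4 (q(J) = ¾ - (247 - 1*17)/4 = ¾ - (247 - 17)/4 = ¾ - ¼*230 = ¾ - 115/2 = -227/4)
u = 6842534395/808074797 (u = 112408*(1/66974) - 163833*(-1/24131) = 56204/33487 + 163833/24131 = 6842534395/808074797 ≈ 8.4677)
q(-17*3) + u = -227/4 + 6842534395/808074797 = -156062841339/3232299188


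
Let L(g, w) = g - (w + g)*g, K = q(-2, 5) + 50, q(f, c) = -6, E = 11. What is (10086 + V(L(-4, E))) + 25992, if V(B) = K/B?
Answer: 216479/6 ≈ 36080.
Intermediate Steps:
K = 44 (K = -6 + 50 = 44)
L(g, w) = g - g*(g + w) (L(g, w) = g - (g + w)*g = g - g*(g + w))
V(B) = 44/B
(10086 + V(L(-4, E))) + 25992 = (10086 + 44/((-4*(1 - 1*(-4) - 1*11)))) + 25992 = (10086 + 44/((-4*(1 + 4 - 11)))) + 25992 = (10086 + 44/((-4*(-6)))) + 25992 = (10086 + 44/24) + 25992 = (10086 + 44*(1/24)) + 25992 = (10086 + 11/6) + 25992 = 60527/6 + 25992 = 216479/6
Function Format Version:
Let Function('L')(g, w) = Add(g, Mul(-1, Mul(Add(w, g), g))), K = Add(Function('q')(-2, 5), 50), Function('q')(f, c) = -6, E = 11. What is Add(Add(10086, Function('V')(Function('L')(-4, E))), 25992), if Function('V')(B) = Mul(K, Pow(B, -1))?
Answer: Rational(216479, 6) ≈ 36080.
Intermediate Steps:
K = 44 (K = Add(-6, 50) = 44)
Function('L')(g, w) = Add(g, Mul(-1, g, Add(g, w))) (Function('L')(g, w) = Add(g, Mul(-1, Mul(Add(g, w), g))) = Add(g, Mul(-1, Mul(g, Add(g, w)))) = Add(g, Mul(-1, g, Add(g, w))))
Function('V')(B) = Mul(44, Pow(B, -1))
Add(Add(10086, Function('V')(Function('L')(-4, E))), 25992) = Add(Add(10086, Mul(44, Pow(Mul(-4, Add(1, Mul(-1, -4), Mul(-1, 11))), -1))), 25992) = Add(Add(10086, Mul(44, Pow(Mul(-4, Add(1, 4, -11)), -1))), 25992) = Add(Add(10086, Mul(44, Pow(Mul(-4, -6), -1))), 25992) = Add(Add(10086, Mul(44, Pow(24, -1))), 25992) = Add(Add(10086, Mul(44, Rational(1, 24))), 25992) = Add(Add(10086, Rational(11, 6)), 25992) = Add(Rational(60527, 6), 25992) = Rational(216479, 6)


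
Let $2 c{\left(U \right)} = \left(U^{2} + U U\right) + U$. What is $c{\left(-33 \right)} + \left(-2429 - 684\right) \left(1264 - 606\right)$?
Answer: $- \frac{4094563}{2} \approx -2.0473 \cdot 10^{6}$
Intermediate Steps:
$c{\left(U \right)} = U^{2} + \frac{U}{2}$ ($c{\left(U \right)} = \frac{\left(U^{2} + U U\right) + U}{2} = \frac{\left(U^{2} + U^{2}\right) + U}{2} = \frac{2 U^{2} + U}{2} = \frac{U + 2 U^{2}}{2} = U^{2} + \frac{U}{2}$)
$c{\left(-33 \right)} + \left(-2429 - 684\right) \left(1264 - 606\right) = - 33 \left(\frac{1}{2} - 33\right) + \left(-2429 - 684\right) \left(1264 - 606\right) = \left(-33\right) \left(- \frac{65}{2}\right) - 2048354 = \frac{2145}{2} - 2048354 = - \frac{4094563}{2}$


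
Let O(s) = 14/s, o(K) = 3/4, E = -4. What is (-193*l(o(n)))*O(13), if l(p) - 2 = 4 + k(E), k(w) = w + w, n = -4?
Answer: 5404/13 ≈ 415.69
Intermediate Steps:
o(K) = ¾ (o(K) = 3*(¼) = ¾)
k(w) = 2*w
l(p) = -2 (l(p) = 2 + (4 + 2*(-4)) = 2 + (4 - 8) = 2 - 4 = -2)
(-193*l(o(n)))*O(13) = (-193*(-2))*(14/13) = 386*(14*(1/13)) = 386*(14/13) = 5404/13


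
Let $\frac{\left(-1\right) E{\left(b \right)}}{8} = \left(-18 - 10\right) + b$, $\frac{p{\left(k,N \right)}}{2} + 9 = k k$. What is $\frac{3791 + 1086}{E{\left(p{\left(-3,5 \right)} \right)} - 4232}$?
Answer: $- \frac{4877}{4008} \approx -1.2168$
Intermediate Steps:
$p{\left(k,N \right)} = -18 + 2 k^{2}$ ($p{\left(k,N \right)} = -18 + 2 k k = -18 + 2 k^{2}$)
$E{\left(b \right)} = 224 - 8 b$ ($E{\left(b \right)} = - 8 \left(\left(-18 - 10\right) + b\right) = - 8 \left(-28 + b\right) = 224 - 8 b$)
$\frac{3791 + 1086}{E{\left(p{\left(-3,5 \right)} \right)} - 4232} = \frac{3791 + 1086}{\left(224 - 8 \left(-18 + 2 \left(-3\right)^{2}\right)\right) - 4232} = \frac{4877}{\left(224 - 8 \left(-18 + 2 \cdot 9\right)\right) - 4232} = \frac{4877}{\left(224 - 8 \left(-18 + 18\right)\right) - 4232} = \frac{4877}{\left(224 - 0\right) - 4232} = \frac{4877}{\left(224 + 0\right) - 4232} = \frac{4877}{224 - 4232} = \frac{4877}{-4008} = 4877 \left(- \frac{1}{4008}\right) = - \frac{4877}{4008}$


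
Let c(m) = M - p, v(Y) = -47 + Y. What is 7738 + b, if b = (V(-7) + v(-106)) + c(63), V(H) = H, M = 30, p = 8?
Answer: 7600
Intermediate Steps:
c(m) = 22 (c(m) = 30 - 1*8 = 30 - 8 = 22)
b = -138 (b = (-7 + (-47 - 106)) + 22 = (-7 - 153) + 22 = -160 + 22 = -138)
7738 + b = 7738 - 138 = 7600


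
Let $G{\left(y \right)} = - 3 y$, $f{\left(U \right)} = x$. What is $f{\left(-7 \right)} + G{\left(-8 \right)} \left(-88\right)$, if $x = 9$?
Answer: $-2103$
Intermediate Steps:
$f{\left(U \right)} = 9$
$f{\left(-7 \right)} + G{\left(-8 \right)} \left(-88\right) = 9 + \left(-3\right) \left(-8\right) \left(-88\right) = 9 + 24 \left(-88\right) = 9 - 2112 = -2103$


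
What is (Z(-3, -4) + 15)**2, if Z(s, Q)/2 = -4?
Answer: 49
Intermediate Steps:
Z(s, Q) = -8 (Z(s, Q) = 2*(-4) = -8)
(Z(-3, -4) + 15)**2 = (-8 + 15)**2 = 7**2 = 49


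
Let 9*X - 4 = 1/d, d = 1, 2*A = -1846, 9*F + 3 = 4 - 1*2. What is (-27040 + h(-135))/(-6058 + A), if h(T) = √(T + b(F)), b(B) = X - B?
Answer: 2080/537 - I*√1209/20943 ≈ 3.8734 - 0.0016603*I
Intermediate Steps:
F = -⅑ (F = -⅓ + (4 - 1*2)/9 = -⅓ + (4 - 2)/9 = -⅓ + (⅑)*2 = -⅓ + 2/9 = -⅑ ≈ -0.11111)
A = -923 (A = (½)*(-1846) = -923)
X = 5/9 (X = 4/9 + (⅑)/1 = 4/9 + (⅑)*1 = 4/9 + ⅑ = 5/9 ≈ 0.55556)
b(B) = 5/9 - B
h(T) = √(⅔ + T) (h(T) = √(T + (5/9 - 1*(-⅑))) = √(T + (5/9 + ⅑)) = √(T + ⅔) = √(⅔ + T))
(-27040 + h(-135))/(-6058 + A) = (-27040 + √(6 + 9*(-135))/3)/(-6058 - 923) = (-27040 + √(6 - 1215)/3)/(-6981) = (-27040 + √(-1209)/3)*(-1/6981) = (-27040 + (I*√1209)/3)*(-1/6981) = (-27040 + I*√1209/3)*(-1/6981) = 2080/537 - I*√1209/20943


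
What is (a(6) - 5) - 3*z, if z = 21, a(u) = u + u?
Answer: -56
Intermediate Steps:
a(u) = 2*u
(a(6) - 5) - 3*z = (2*6 - 5) - 3*21 = (12 - 5) - 63 = 7 - 63 = -56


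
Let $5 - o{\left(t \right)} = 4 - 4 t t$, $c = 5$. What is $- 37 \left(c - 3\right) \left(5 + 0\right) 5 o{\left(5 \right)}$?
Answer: $-186850$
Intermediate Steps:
$o{\left(t \right)} = 1 + 4 t^{2}$ ($o{\left(t \right)} = 5 - \left(4 - 4 t t\right) = 5 - \left(4 - 4 t^{2}\right) = 5 + \left(-4 + 4 t^{2}\right) = 1 + 4 t^{2}$)
$- 37 \left(c - 3\right) \left(5 + 0\right) 5 o{\left(5 \right)} = - 37 \left(5 - 3\right) \left(5 + 0\right) 5 \left(1 + 4 \cdot 5^{2}\right) = - 37 \cdot 2 \cdot 5 \cdot 5 \left(1 + 4 \cdot 25\right) = - 37 \cdot 2 \cdot 25 \left(1 + 100\right) = \left(-37\right) 50 \cdot 101 = \left(-1850\right) 101 = -186850$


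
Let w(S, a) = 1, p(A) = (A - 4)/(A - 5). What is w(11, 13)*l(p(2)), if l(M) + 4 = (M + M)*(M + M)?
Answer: -20/9 ≈ -2.2222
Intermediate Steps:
p(A) = (-4 + A)/(-5 + A)
l(M) = -4 + 4*M² (l(M) = -4 + (M + M)*(M + M) = -4 + (2*M)*(2*M) = -4 + 4*M²)
w(11, 13)*l(p(2)) = 1*(-4 + 4*((-4 + 2)/(-5 + 2))²) = 1*(-4 + 4*(-2/(-3))²) = 1*(-4 + 4*(-⅓*(-2))²) = 1*(-4 + 4*(⅔)²) = 1*(-4 + 4*(4/9)) = 1*(-4 + 16/9) = 1*(-20/9) = -20/9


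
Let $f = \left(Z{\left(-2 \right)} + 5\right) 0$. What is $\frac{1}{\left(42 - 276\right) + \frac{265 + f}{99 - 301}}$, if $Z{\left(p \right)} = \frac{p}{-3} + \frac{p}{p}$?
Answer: $- \frac{202}{47533} \approx -0.0042497$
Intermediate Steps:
$Z{\left(p \right)} = 1 - \frac{p}{3}$ ($Z{\left(p \right)} = p \left(- \frac{1}{3}\right) + 1 = - \frac{p}{3} + 1 = 1 - \frac{p}{3}$)
$f = 0$ ($f = \left(\left(1 - - \frac{2}{3}\right) + 5\right) 0 = \left(\left(1 + \frac{2}{3}\right) + 5\right) 0 = \left(\frac{5}{3} + 5\right) 0 = \frac{20}{3} \cdot 0 = 0$)
$\frac{1}{\left(42 - 276\right) + \frac{265 + f}{99 - 301}} = \frac{1}{\left(42 - 276\right) + \frac{265 + 0}{99 - 301}} = \frac{1}{\left(42 - 276\right) + \frac{265}{-202}} = \frac{1}{-234 + 265 \left(- \frac{1}{202}\right)} = \frac{1}{-234 - \frac{265}{202}} = \frac{1}{- \frac{47533}{202}} = - \frac{202}{47533}$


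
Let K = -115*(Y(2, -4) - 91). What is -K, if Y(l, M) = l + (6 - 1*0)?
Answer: -9545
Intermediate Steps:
Y(l, M) = 6 + l (Y(l, M) = l + (6 + 0) = l + 6 = 6 + l)
K = 9545 (K = -115*((6 + 2) - 91) = -115*(8 - 91) = -115*(-83) = 9545)
-K = -1*9545 = -9545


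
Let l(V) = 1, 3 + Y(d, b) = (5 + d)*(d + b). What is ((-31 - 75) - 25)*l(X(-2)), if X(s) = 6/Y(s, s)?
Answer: -131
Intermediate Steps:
Y(d, b) = -3 + (5 + d)*(b + d) (Y(d, b) = -3 + (5 + d)*(d + b) = -3 + (5 + d)*(b + d))
X(s) = 6/(-3 + 2*s**2 + 10*s) (X(s) = 6/(-3 + s**2 + 5*s + 5*s + s*s) = 6/(-3 + s**2 + 5*s + 5*s + s**2) = 6/(-3 + 2*s**2 + 10*s))
((-31 - 75) - 25)*l(X(-2)) = ((-31 - 75) - 25)*1 = (-106 - 25)*1 = -131*1 = -131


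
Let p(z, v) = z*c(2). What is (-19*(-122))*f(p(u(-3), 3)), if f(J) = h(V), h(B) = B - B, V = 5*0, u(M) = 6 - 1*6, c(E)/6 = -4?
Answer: 0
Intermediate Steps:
c(E) = -24 (c(E) = 6*(-4) = -24)
u(M) = 0 (u(M) = 6 - 6 = 0)
p(z, v) = -24*z (p(z, v) = z*(-24) = -24*z)
V = 0
h(B) = 0
f(J) = 0
(-19*(-122))*f(p(u(-3), 3)) = -19*(-122)*0 = 2318*0 = 0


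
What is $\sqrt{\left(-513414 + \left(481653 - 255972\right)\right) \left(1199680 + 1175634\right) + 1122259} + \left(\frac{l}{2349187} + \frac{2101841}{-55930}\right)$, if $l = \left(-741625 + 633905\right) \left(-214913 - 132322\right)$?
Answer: $\frac{298153818121819}{18770004130} + i \sqrt{683455100903} \approx 15885.0 + 8.2671 \cdot 10^{5} i$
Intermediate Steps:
$l = 37404154200$ ($l = \left(-107720\right) \left(-347235\right) = 37404154200$)
$\sqrt{\left(-513414 + \left(481653 - 255972\right)\right) \left(1199680 + 1175634\right) + 1122259} + \left(\frac{l}{2349187} + \frac{2101841}{-55930}\right) = \sqrt{\left(-513414 + \left(481653 - 255972\right)\right) \left(1199680 + 1175634\right) + 1122259} + \left(\frac{37404154200}{2349187} + \frac{2101841}{-55930}\right) = \sqrt{\left(-513414 + \left(481653 - 255972\right)\right) 2375314 + 1122259} + \left(37404154200 \cdot \frac{1}{2349187} + 2101841 \left(- \frac{1}{55930}\right)\right) = \sqrt{\left(-513414 + 225681\right) 2375314 + 1122259} + \left(\frac{37404154200}{2349187} - \frac{300263}{7990}\right) = \sqrt{\left(-287733\right) 2375314 + 1122259} + \frac{298153818121819}{18770004130} = \sqrt{-683456223162 + 1122259} + \frac{298153818121819}{18770004130} = \sqrt{-683455100903} + \frac{298153818121819}{18770004130} = i \sqrt{683455100903} + \frac{298153818121819}{18770004130} = \frac{298153818121819}{18770004130} + i \sqrt{683455100903}$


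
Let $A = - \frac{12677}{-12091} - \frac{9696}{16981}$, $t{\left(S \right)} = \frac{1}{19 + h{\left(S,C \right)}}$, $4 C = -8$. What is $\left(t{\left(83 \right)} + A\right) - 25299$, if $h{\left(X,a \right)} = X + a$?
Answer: $- \frac{519422155205529}{20531727100} \approx -25299.0$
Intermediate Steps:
$C = -2$ ($C = \frac{1}{4} \left(-8\right) = -2$)
$t{\left(S \right)} = \frac{1}{17 + S}$ ($t{\left(S \right)} = \frac{1}{19 + \left(S - 2\right)} = \frac{1}{19 + \left(-2 + S\right)} = \frac{1}{17 + S}$)
$A = \frac{98033801}{205317271}$ ($A = \left(-12677\right) \left(- \frac{1}{12091}\right) - \frac{9696}{16981} = \frac{12677}{12091} - \frac{9696}{16981} = \frac{98033801}{205317271} \approx 0.47747$)
$\left(t{\left(83 \right)} + A\right) - 25299 = \left(\frac{1}{17 + 83} + \frac{98033801}{205317271}\right) - 25299 = \left(\frac{1}{100} + \frac{98033801}{205317271}\right) - 25299 = \frac{10008697371}{20531727100} - 25299 = - \frac{519422155205529}{20531727100}$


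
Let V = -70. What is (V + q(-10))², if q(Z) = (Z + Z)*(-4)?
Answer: 100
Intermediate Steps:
q(Z) = -8*Z (q(Z) = (2*Z)*(-4) = -8*Z)
(V + q(-10))² = (-70 - 8*(-10))² = (-70 + 80)² = 10² = 100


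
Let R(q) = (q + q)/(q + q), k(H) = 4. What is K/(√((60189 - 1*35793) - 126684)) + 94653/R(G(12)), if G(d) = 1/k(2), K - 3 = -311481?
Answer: 94653 + 51913*I*√6393/4262 ≈ 94653.0 + 973.9*I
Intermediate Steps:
K = -311478 (K = 3 - 311481 = -311478)
G(d) = ¼ (G(d) = 1/4 = ¼)
R(q) = 1 (R(q) = (2*q)/((2*q)) = (2*q)*(1/(2*q)) = 1)
K/(√((60189 - 1*35793) - 126684)) + 94653/R(G(12)) = -311478/√((60189 - 1*35793) - 126684) + 94653/1 = -311478/√((60189 - 35793) - 126684) + 94653*1 = -311478/√(24396 - 126684) + 94653 = -311478*(-I*√6393/25572) + 94653 = -(-51913)*I*√6393/4262 + 94653 = 51913*I*√6393/4262 + 94653 = 94653 + 51913*I*√6393/4262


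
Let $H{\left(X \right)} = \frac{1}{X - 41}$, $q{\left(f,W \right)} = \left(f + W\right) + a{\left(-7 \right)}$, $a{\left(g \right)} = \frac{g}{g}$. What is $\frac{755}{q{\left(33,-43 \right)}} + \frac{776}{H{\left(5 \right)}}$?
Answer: $- \frac{252179}{9} \approx -28020.0$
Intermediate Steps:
$a{\left(g \right)} = 1$
$q{\left(f,W \right)} = 1 + W + f$ ($q{\left(f,W \right)} = \left(f + W\right) + 1 = \left(W + f\right) + 1 = 1 + W + f$)
$H{\left(X \right)} = \frac{1}{-41 + X}$
$\frac{755}{q{\left(33,-43 \right)}} + \frac{776}{H{\left(5 \right)}} = \frac{755}{1 - 43 + 33} + \frac{776}{\frac{1}{-41 + 5}} = \frac{755}{-9} + \frac{776}{\frac{1}{-36}} = 755 \left(- \frac{1}{9}\right) + \frac{776}{- \frac{1}{36}} = - \frac{755}{9} + 776 \left(-36\right) = - \frac{755}{9} - 27936 = - \frac{252179}{9}$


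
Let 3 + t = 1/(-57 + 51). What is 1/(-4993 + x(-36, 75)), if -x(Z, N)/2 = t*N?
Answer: -1/4518 ≈ -0.00022134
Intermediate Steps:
t = -19/6 (t = -3 + 1/(-57 + 51) = -3 + 1/(-6) = -3 - ⅙ = -19/6 ≈ -3.1667)
x(Z, N) = 19*N/3 (x(Z, N) = -(-19)*N/3 = 19*N/3)
1/(-4993 + x(-36, 75)) = 1/(-4993 + (19/3)*75) = 1/(-4993 + 475) = 1/(-4518) = -1/4518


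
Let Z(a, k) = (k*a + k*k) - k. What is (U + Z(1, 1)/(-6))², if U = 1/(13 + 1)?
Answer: 4/441 ≈ 0.0090703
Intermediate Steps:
Z(a, k) = k² - k + a*k (Z(a, k) = (a*k + k²) - k = (k² + a*k) - k = k² - k + a*k)
U = 1/14 ≈ 0.071429
(U + Z(1, 1)/(-6))² = (1/14 + (1*(-1 + 1 + 1))/(-6))² = (1/14 + (1*1)*(-⅙))² = (1/14 + 1*(-⅙))² = (1/14 - ⅙)² = (-2/21)² = 4/441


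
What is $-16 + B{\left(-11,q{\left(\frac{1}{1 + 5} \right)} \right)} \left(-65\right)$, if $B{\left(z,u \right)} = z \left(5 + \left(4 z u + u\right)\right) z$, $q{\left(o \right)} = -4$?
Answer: $-1392121$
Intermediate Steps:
$B{\left(z,u \right)} = z^{2} \left(5 + u + 4 u z\right)$ ($B{\left(z,u \right)} = z \left(5 + \left(4 u z + u\right)\right) z = z \left(5 + \left(u + 4 u z\right)\right) z = z \left(5 + u + 4 u z\right) z = z^{2} \left(5 + u + 4 u z\right)$)
$-16 + B{\left(-11,q{\left(\frac{1}{1 + 5} \right)} \right)} \left(-65\right) = -16 + \left(-11\right)^{2} \left(5 - 4 + 4 \left(-4\right) \left(-11\right)\right) \left(-65\right) = -16 + 121 \left(5 - 4 + 176\right) \left(-65\right) = -16 + 121 \cdot 177 \left(-65\right) = -16 + 21417 \left(-65\right) = -16 - 1392105 = -1392121$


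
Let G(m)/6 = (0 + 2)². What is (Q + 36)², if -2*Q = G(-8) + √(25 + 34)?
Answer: (48 - √59)²/4 ≈ 406.40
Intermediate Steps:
G(m) = 24 (G(m) = 6*(0 + 2)² = 6*2² = 6*4 = 24)
Q = -12 - √59/2 (Q = -(24 + √(25 + 34))/2 = -(24 + √59)/2 = -12 - √59/2 ≈ -15.841)
(Q + 36)² = ((-12 - √59/2) + 36)² = (24 - √59/2)²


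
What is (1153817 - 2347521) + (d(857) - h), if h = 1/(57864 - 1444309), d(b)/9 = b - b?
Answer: -1655004942279/1386445 ≈ -1.1937e+6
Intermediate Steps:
d(b) = 0 (d(b) = 9*(b - b) = 9*0 = 0)
h = -1/1386445 (h = 1/(-1386445) = -1/1386445 ≈ -7.2127e-7)
(1153817 - 2347521) + (d(857) - h) = (1153817 - 2347521) + (0 - 1*(-1/1386445)) = -1193704 + (0 + 1/1386445) = -1193704 + 1/1386445 = -1655004942279/1386445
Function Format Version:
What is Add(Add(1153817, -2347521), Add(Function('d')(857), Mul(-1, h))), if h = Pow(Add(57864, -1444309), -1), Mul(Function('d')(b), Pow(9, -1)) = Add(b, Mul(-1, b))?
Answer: Rational(-1655004942279, 1386445) ≈ -1.1937e+6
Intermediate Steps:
Function('d')(b) = 0 (Function('d')(b) = Mul(9, Add(b, Mul(-1, b))) = Mul(9, 0) = 0)
h = Rational(-1, 1386445) (h = Pow(-1386445, -1) = Rational(-1, 1386445) ≈ -7.2127e-7)
Add(Add(1153817, -2347521), Add(Function('d')(857), Mul(-1, h))) = Add(Add(1153817, -2347521), Add(0, Mul(-1, Rational(-1, 1386445)))) = Add(-1193704, Add(0, Rational(1, 1386445))) = Add(-1193704, Rational(1, 1386445)) = Rational(-1655004942279, 1386445)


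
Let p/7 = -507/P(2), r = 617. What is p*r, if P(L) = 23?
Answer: -2189733/23 ≈ -95206.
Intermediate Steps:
p = -3549/23 (p = 7*(-507/23) = -3549/23 ≈ -154.30)
p*r = -3549/23*617 = -2189733/23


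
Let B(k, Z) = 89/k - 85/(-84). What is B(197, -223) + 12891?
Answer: 213344489/16548 ≈ 12892.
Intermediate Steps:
B(k, Z) = 85/84 + 89/k (B(k, Z) = 89/k - 85*(-1/84) = 89/k + 85/84 = 85/84 + 89/k)
B(197, -223) + 12891 = (85/84 + 89/197) + 12891 = 24221/16548 + 12891 = 213344489/16548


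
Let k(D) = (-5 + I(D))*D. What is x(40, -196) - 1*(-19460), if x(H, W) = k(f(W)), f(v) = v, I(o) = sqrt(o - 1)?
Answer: 20440 - 196*I*sqrt(197) ≈ 20440.0 - 2751.0*I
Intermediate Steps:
I(o) = sqrt(-1 + o)
k(D) = D*(-5 + sqrt(-1 + D)) (k(D) = (-5 + sqrt(-1 + D))*D = D*(-5 + sqrt(-1 + D)))
x(H, W) = W*(-5 + sqrt(-1 + W))
x(40, -196) - 1*(-19460) = -196*(-5 + sqrt(-1 - 196)) - 1*(-19460) = -196*(-5 + sqrt(-197)) + 19460 = -196*(-5 + I*sqrt(197)) + 19460 = (980 - 196*I*sqrt(197)) + 19460 = 20440 - 196*I*sqrt(197)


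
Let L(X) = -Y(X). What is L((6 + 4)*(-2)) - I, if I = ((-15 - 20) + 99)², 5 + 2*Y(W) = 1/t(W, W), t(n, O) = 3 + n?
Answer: -69589/17 ≈ -4093.5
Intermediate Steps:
Y(W) = -5/2 + 1/(2*(3 + W))
I = 4096 (I = (-35 + 99)² = 64² = 4096)
L(X) = -(-14 - 5*X)/(2*(3 + X))
L((6 + 4)*(-2)) - I = (14 + 5*((6 + 4)*(-2)))/(2*(3 + (6 + 4)*(-2))) - 1*4096 = (14 + 5*(10*(-2)))/(2*(3 + 10*(-2))) - 4096 = (14 + 5*(-20))/(2*(3 - 20)) - 4096 = (½)*(14 - 100)/(-17) - 4096 = (½)*(-1/17)*(-86) - 4096 = 43/17 - 4096 = -69589/17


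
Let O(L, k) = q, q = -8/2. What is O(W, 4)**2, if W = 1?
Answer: 16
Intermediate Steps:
q = -4 (q = -8*1/2 = -4)
O(L, k) = -4
O(W, 4)**2 = (-4)**2 = 16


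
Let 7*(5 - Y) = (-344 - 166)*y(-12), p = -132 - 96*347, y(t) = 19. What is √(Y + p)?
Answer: I*√1570681/7 ≈ 179.04*I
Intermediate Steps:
p = -33444 (p = -132 - 33312 = -33444)
Y = 9725/7 (Y = 5 - (-344 - 166)*19/7 = 5 - (-510)*19/7 = 5 - ⅐*(-9690) = 5 + 9690/7 = 9725/7 ≈ 1389.3)
√(Y + p) = √(9725/7 - 33444) = √(-224383/7) = I*√1570681/7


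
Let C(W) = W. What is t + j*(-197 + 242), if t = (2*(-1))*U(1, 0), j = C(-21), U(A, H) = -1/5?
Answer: -4723/5 ≈ -944.60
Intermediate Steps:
U(A, H) = -1/5 (U(A, H) = -1*1/5 = -1/5)
j = -21
t = 2/5 (t = (2*(-1))*(-1/5) = -2*(-1/5) = 2/5 ≈ 0.40000)
t + j*(-197 + 242) = 2/5 - 21*(-197 + 242) = 2/5 - 21*45 = 2/5 - 945 = -4723/5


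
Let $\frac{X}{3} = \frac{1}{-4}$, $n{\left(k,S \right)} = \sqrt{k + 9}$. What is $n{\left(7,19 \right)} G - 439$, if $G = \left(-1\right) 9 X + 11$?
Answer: $-368$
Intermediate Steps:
$n{\left(k,S \right)} = \sqrt{9 + k}$
$X = - \frac{3}{4}$ ($X = \frac{3}{-4} = 3 \left(- \frac{1}{4}\right) = - \frac{3}{4} \approx -0.75$)
$G = \frac{71}{4}$ ($G = \left(-1\right) 9 \left(- \frac{3}{4}\right) + 11 = \left(-9\right) \left(- \frac{3}{4}\right) + 11 = \frac{27}{4} + 11 = \frac{71}{4} \approx 17.75$)
$n{\left(7,19 \right)} G - 439 = \sqrt{9 + 7} \cdot \frac{71}{4} - 439 = \sqrt{16} \cdot \frac{71}{4} - 439 = 4 \cdot \frac{71}{4} - 439 = 71 - 439 = -368$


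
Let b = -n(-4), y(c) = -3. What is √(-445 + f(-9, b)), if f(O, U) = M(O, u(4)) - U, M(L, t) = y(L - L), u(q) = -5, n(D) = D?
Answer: 2*I*√113 ≈ 21.26*I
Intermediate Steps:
M(L, t) = -3
b = 4 (b = -1*(-4) = 4)
f(O, U) = -3 - U
√(-445 + f(-9, b)) = √(-445 + (-3 - 1*4)) = √(-445 + (-3 - 4)) = √(-445 - 7) = √(-452) = 2*I*√113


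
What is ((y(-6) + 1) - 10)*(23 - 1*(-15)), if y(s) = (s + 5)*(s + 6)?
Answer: -342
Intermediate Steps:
y(s) = (5 + s)*(6 + s)
((y(-6) + 1) - 10)*(23 - 1*(-15)) = (((30 + (-6)**2 + 11*(-6)) + 1) - 10)*(23 - 1*(-15)) = (((30 + 36 - 66) + 1) - 10)*(23 + 15) = ((0 + 1) - 10)*38 = (1 - 10)*38 = -9*38 = -342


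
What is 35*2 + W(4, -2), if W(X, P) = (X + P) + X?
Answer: 76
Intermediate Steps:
W(X, P) = P + 2*X (W(X, P) = (P + X) + X = P + 2*X)
35*2 + W(4, -2) = 35*2 + (-2 + 2*4) = 70 + (-2 + 8) = 70 + 6 = 76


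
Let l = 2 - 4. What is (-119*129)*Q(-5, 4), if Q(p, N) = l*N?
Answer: 122808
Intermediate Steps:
l = -2
Q(p, N) = -2*N
(-119*129)*Q(-5, 4) = (-119*129)*(-2*4) = -15351*(-8) = 122808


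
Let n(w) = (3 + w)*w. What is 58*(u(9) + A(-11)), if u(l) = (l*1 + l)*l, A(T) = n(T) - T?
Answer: 15138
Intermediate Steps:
n(w) = w*(3 + w)
A(T) = -T + T*(3 + T) (A(T) = T*(3 + T) - T = -T + T*(3 + T))
u(l) = 2*l² (u(l) = (l + l)*l = (2*l)*l = 2*l²)
58*(u(9) + A(-11)) = 58*(2*9² - 11*(2 - 11)) = 58*(2*81 - 11*(-9)) = 58*(162 + 99) = 58*261 = 15138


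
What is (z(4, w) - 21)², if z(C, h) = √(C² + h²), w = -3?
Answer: 256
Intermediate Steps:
(z(4, w) - 21)² = (√(4² + (-3)²) - 21)² = (√(16 + 9) - 21)² = (√25 - 21)² = (5 - 21)² = (-16)² = 256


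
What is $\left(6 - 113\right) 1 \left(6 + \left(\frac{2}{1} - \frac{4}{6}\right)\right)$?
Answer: $- \frac{2354}{3} \approx -784.67$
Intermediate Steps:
$\left(6 - 113\right) 1 \left(6 + \left(\frac{2}{1} - \frac{4}{6}\right)\right) = - 107 \cdot 1 \left(6 + \left(2 \cdot 1 - \frac{2}{3}\right)\right) = - 107 \cdot 1 \left(6 + \left(2 - \frac{2}{3}\right)\right) = - 107 \cdot 1 \left(6 + \frac{4}{3}\right) = - 107 \cdot 1 \cdot \frac{22}{3} = \left(-107\right) \frac{22}{3} = - \frac{2354}{3}$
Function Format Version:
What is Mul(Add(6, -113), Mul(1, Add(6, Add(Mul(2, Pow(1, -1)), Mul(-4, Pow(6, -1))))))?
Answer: Rational(-2354, 3) ≈ -784.67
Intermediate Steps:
Mul(Add(6, -113), Mul(1, Add(6, Add(Mul(2, Pow(1, -1)), Mul(-4, Pow(6, -1)))))) = Mul(-107, Mul(1, Add(6, Add(Mul(2, 1), Mul(-4, Rational(1, 6)))))) = Mul(-107, Mul(1, Add(6, Add(2, Rational(-2, 3))))) = Mul(-107, Mul(1, Add(6, Rational(4, 3)))) = Mul(-107, Mul(1, Rational(22, 3))) = Mul(-107, Rational(22, 3)) = Rational(-2354, 3)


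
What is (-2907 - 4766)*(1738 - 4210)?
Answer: 18967656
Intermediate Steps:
(-2907 - 4766)*(1738 - 4210) = -7673*(-2472) = 18967656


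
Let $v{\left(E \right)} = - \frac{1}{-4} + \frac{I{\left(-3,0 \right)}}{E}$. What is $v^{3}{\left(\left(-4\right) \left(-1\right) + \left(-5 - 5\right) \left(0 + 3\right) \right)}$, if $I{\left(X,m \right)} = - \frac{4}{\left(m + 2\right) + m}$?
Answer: $\frac{4913}{140608} \approx 0.034941$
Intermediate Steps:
$I{\left(X,m \right)} = - \frac{4}{2 + 2 m}$ ($I{\left(X,m \right)} = - \frac{4}{\left(2 + m\right) + m} = - \frac{4}{2 + 2 m}$)
$v{\left(E \right)} = \frac{1}{4} - \frac{2}{E}$ ($v{\left(E \right)} = - \frac{1}{-4} + \frac{\left(-2\right) \frac{1}{1 + 0}}{E} = \left(-1\right) \left(- \frac{1}{4}\right) + \frac{\left(-2\right) 1^{-1}}{E} = \frac{1}{4} + \frac{\left(-2\right) 1}{E} = \frac{1}{4} - \frac{2}{E}$)
$v^{3}{\left(\left(-4\right) \left(-1\right) + \left(-5 - 5\right) \left(0 + 3\right) \right)} = \left(\frac{-8 + \left(\left(-4\right) \left(-1\right) + \left(-5 - 5\right) \left(0 + 3\right)\right)}{4 \left(\left(-4\right) \left(-1\right) + \left(-5 - 5\right) \left(0 + 3\right)\right)}\right)^{3} = \left(\frac{-8 + \left(4 - 30\right)}{4 \left(4 - 30\right)}\right)^{3} = \left(\frac{-8 - 26}{4 \left(-26\right)}\right)^{3} = \left(\frac{1}{4} \left(- \frac{1}{26}\right) \left(-34\right)\right)^{3} = \left(\frac{17}{52}\right)^{3} = \frac{4913}{140608}$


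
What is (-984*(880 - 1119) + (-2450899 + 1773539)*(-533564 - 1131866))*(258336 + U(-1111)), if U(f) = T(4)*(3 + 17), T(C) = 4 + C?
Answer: 291608277760196096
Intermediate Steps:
U(f) = 160 (U(f) = (4 + 4)*(3 + 17) = 8*20 = 160)
(-984*(880 - 1119) + (-2450899 + 1773539)*(-533564 - 1131866))*(258336 + U(-1111)) = (-984*(880 - 1119) + (-2450899 + 1773539)*(-533564 - 1131866))*(258336 + 160) = (-984*(-239) - 677360*(-1665430))*258496 = (-1*(-235176) + 1128095664800)*258496 = (235176 + 1128095664800)*258496 = 1128095899976*258496 = 291608277760196096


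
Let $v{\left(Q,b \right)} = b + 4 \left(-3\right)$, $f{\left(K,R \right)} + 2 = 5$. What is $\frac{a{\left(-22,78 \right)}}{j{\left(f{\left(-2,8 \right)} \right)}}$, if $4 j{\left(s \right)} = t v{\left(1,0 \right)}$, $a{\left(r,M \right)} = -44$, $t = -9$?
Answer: $- \frac{44}{27} \approx -1.6296$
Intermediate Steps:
$f{\left(K,R \right)} = 3$ ($f{\left(K,R \right)} = -2 + 5 = 3$)
$v{\left(Q,b \right)} = -12 + b$ ($v{\left(Q,b \right)} = b - 12 = -12 + b$)
$j{\left(s \right)} = 27$ ($j{\left(s \right)} = \frac{\left(-9\right) \left(-12 + 0\right)}{4} = \frac{\left(-9\right) \left(-12\right)}{4} = \frac{1}{4} \cdot 108 = 27$)
$\frac{a{\left(-22,78 \right)}}{j{\left(f{\left(-2,8 \right)} \right)}} = - \frac{44}{27}$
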